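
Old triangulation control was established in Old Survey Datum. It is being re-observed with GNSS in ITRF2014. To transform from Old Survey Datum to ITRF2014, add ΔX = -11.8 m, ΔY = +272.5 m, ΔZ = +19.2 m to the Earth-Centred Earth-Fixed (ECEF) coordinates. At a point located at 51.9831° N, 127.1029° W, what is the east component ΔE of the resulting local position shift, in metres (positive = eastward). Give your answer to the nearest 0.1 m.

The local east axis at (φ, λ) is (−sin λ, cos λ, 0), so ΔE = −sin(-127.1029°)·(-11.8) + cos(-127.1029°)·272.5 = -173.80 m.

ΔE = -173.8 m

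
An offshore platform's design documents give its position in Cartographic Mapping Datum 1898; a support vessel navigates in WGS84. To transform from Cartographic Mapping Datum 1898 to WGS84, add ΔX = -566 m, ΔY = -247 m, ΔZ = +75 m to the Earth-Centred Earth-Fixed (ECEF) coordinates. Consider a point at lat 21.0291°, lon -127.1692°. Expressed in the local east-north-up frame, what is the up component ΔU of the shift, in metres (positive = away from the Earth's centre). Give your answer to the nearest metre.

At φ = 21.0291°, λ = -127.1692°: sin φ = 0.358842, cos φ = 0.933398, sin λ = -0.796855, cos λ = -0.604171.
ΔU = cos φ cos λ·ΔX + cos φ sin λ·ΔY + sin φ·ΔZ = (0.933398)(-0.604171)(-566) + (0.933398)(-0.796855)(-247) + (0.358842)(75) = 529.81 m.

ΔU = 530 m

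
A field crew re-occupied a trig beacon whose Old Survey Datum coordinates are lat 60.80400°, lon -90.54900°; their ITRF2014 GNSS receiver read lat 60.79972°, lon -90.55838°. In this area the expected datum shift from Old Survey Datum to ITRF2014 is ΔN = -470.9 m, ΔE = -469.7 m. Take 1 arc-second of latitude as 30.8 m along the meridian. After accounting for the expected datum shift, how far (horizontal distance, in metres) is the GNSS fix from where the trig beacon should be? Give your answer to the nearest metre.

Observed coordinate differences: Δφ = -0.00428°, Δλ = -0.00938°.
Converting to metres (1° lat = 110880 m, cos φ = 0.487799): observed ΔN = -474.6 m, observed ΔE = -507.3 m.
Subtracting the expected shift leaves a residual of -474.6 − (-470.9) = -3.7 m north and -507.3 − (-469.7) = -37.6 m east.
Residual distance = √((-3.7)² + (-37.6)²) = 37.8 m.

38 m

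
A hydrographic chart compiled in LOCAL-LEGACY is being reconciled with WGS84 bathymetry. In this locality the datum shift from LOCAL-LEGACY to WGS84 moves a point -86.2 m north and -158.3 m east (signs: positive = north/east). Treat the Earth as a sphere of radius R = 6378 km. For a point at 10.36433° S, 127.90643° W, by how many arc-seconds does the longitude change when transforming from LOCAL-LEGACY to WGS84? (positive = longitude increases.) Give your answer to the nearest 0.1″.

Δλ = -5.2″

At latitude -10.36433°, cos φ = 0.983684.
One radian of longitude at latitude φ spans R cos φ, so Δλ = ΔE / (R cos φ) = -158.3 / (6378000 × 0.983684) = -2.5231e-05 rad = -5.204″.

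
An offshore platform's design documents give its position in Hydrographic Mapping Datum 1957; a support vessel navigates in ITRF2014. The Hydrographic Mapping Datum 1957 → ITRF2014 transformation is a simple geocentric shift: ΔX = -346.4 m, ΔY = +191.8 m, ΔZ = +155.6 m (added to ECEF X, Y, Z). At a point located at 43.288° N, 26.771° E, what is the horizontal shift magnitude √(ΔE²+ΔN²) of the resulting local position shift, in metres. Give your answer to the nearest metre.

The local east axis at (φ, λ) is (−sin λ, cos λ, 0), so ΔE = −sin(26.771°)·(-346.4) + cos(26.771°)·191.8 = 327.27 m.
The local north axis is (−sin φ cos λ, −sin φ sin λ, cos φ), giving ΔN = 212.056 − 59.236 + 113.264 = 266.08 m.
Horizontal magnitude = √(ΔE² + ΔN²) = √(327.27² + 266.08²) = 421.79 m.

422 m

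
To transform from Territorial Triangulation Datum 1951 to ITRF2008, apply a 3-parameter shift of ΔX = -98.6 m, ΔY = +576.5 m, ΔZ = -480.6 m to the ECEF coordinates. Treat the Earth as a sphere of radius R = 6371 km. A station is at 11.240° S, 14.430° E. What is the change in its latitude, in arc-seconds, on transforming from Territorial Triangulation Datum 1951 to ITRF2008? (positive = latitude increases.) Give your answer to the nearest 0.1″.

Δφ = -15.0″

sin φ = -0.194919, cos φ = 0.980819, sin λ = 0.249197, cos λ = 0.968453.
North component: ΔN = −sin φ cos λ·ΔX − sin φ sin λ·ΔY + cos φ·ΔZ = −(-0.194919)(0.968453)(-98.6) − (-0.194919)(0.249197)(576.5) + (0.980819)(-480.6) = -461.99 m.
1° of latitude spans πR/180 = 111195 m, so Δφ = -461.99 / 111195 × 3600 = -14.957″.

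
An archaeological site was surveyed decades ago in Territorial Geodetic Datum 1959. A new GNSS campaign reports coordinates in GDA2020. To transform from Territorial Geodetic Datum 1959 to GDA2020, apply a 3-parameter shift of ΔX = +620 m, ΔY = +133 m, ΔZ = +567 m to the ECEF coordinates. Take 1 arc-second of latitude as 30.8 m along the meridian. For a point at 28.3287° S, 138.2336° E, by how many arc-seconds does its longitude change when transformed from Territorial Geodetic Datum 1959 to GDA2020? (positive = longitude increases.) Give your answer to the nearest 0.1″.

Δλ = -18.9″

sin φ = -0.474529, cos φ = 0.880240, sin λ = 0.666095, cos λ = -0.745867.
East component: ΔE = −sin λ·ΔX + cos λ·ΔY = −(0.666095)(620) + (-0.745867)(133) = -512.18 m.
1° of latitude spans 3600 × 30.80 = 110880 m; at latitude φ, 1° of longitude spans that × cos φ = 97601.0 m, so Δλ = -512.18 / 97601.0 × 3600 = -18.892″.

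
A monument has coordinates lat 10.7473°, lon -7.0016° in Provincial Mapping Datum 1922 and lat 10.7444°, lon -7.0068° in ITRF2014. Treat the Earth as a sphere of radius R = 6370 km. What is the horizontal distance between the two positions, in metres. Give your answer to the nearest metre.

653 m

Δφ = 10.7444° − 10.7473° = -0.0029°; Δλ = -7.0068° − -7.0016° = -0.0052°.
1° along a meridian = πR/180 = 111177 m.
ΔN = Δφ × 111177 = -322.4 m; ΔE = Δλ × 111177 × cos(10.7473°) = -0.0052 × 111177 × 0.982459 = -568.0 m.
Distance = √(ΔE² + ΔN²) = √((-568.0)² + (-322.4)²) = 653.1 m.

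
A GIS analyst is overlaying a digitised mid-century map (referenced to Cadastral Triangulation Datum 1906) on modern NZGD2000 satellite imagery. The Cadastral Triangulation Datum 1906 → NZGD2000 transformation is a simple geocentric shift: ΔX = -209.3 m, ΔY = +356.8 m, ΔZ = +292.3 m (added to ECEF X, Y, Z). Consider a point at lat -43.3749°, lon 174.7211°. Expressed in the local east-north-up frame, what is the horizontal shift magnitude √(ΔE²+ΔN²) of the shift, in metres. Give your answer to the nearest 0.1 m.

505.9 m

The local east axis at (φ, λ) is (−sin λ, cos λ, 0), so ΔE = −sin(174.7211°)·(-209.3) + cos(174.7211°)·356.8 = -336.03 m.
The local north axis is (−sin φ cos λ, −sin φ sin λ, cos φ), giving ΔN = 143.131 + 22.545 + 212.466 = 378.14 m.
Horizontal magnitude = √(ΔE² + ΔN²) = √((-336.03)² + 378.14²) = 505.87 m.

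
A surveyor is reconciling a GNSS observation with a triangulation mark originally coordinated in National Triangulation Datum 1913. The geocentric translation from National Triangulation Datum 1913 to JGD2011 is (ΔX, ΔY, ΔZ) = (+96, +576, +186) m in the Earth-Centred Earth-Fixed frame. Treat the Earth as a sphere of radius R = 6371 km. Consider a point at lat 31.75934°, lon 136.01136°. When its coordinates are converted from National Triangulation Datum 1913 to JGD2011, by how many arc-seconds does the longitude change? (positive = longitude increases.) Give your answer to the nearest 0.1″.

Δλ = -18.3″

sin φ = 0.526353, cos φ = 0.850266, sin λ = 0.694516, cos λ = -0.719478.
East component: ΔE = −sin λ·ΔX + cos λ·ΔY = −(0.694516)(96) + (-0.719478)(576) = -481.09 m.
1° of latitude spans πR/180 = 111195 m; at latitude φ, 1° of longitude spans that × cos φ = 94545.3 m, so Δλ = -481.09 / 94545.3 × 3600 = -18.319″.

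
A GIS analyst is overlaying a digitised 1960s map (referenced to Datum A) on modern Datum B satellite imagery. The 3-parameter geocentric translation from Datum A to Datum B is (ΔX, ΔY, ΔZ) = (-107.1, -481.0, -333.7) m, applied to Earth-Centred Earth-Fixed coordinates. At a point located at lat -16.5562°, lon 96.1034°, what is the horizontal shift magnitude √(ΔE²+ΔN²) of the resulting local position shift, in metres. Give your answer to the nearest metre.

At φ = -16.5562°, λ = 96.1034°: sin φ = -0.284956, cos φ = 0.958541, sin λ = 0.994332, cos λ = -0.106323.
ΔE = −sin λ·ΔX + cos λ·ΔY = −(0.994332)·(-107.1) + (-0.106323)·(-481.0) = 157.63 m.
ΔN = −sin φ cos λ·ΔX − sin φ sin λ·ΔY + cos φ·ΔZ = −(-0.284956)(-0.106323)(-107.1) − (-0.284956)(0.994332)(-481.0) + (0.958541)(-333.7) = -452.91 m.
Horizontal magnitude = √(ΔE² + ΔN²) = √(157.63² + (-452.91)²) = 479.56 m.

480 m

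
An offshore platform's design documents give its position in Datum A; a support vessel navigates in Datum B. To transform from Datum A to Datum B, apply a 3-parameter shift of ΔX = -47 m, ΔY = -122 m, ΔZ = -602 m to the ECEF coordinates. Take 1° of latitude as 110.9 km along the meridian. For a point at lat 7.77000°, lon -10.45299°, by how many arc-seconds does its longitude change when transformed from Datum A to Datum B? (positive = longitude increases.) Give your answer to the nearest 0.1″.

sin φ = 0.135197, cos φ = 0.990819, sin λ = -0.181429, cos λ = 0.983404.
East component: ΔE = −sin λ·ΔX + cos λ·ΔY = −(-0.181429)(-47) + (0.983404)(-122) = -128.50 m.
1° of latitude spans 110900 m; at latitude φ, 1° of longitude spans that × cos φ = 109881.8 m, so Δλ = -128.50 / 109881.8 × 3600 = -4.210″.

Δλ = -4.2″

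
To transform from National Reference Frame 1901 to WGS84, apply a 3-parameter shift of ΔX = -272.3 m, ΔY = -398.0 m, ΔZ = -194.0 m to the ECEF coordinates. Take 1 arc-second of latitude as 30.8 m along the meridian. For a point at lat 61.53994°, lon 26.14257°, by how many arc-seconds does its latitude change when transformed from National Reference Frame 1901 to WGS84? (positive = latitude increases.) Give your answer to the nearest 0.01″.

Δφ = 8.98″

sin φ = 0.879150, cos φ = 0.476546, sin λ = 0.440606, cos λ = 0.897700.
North component: ΔN = −sin φ cos λ·ΔX − sin φ sin λ·ΔY + cos φ·ΔZ = −(0.879150)(0.897700)(-272.3) − (0.879150)(0.440606)(-398.0) + (0.476546)(-194.0) = 276.62 m.
1° of latitude spans 3600 × 30.80 = 110880 m, so Δφ = 276.62 / 110880 × 3600 = 8.981″.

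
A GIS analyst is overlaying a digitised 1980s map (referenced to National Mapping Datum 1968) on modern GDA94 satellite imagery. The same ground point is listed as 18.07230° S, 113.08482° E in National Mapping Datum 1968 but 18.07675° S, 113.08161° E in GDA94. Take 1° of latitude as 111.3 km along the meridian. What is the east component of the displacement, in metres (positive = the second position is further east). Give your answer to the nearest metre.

ΔE = -340 m

Δφ = -18.07675° − -18.07230° = -0.00445°; Δλ = 113.08161° − 113.08482° = -0.00321°.
ΔN = Δφ × 111300 = -495.3 m; ΔE = Δλ × 111300 × cos(-18.07230°) = -0.00321 × 111300 × 0.950666 = -339.6 m.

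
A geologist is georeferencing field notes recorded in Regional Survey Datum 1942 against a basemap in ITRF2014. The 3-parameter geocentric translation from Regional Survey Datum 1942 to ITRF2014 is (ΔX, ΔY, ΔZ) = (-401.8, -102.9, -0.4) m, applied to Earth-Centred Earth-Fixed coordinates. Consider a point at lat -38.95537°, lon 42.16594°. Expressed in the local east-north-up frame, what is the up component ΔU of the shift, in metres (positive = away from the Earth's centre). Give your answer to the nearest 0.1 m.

At φ = -38.95537°, λ = 42.16594°: sin φ = -0.628715, cos φ = 0.777636, sin λ = 0.671280, cos λ = 0.741204.
ΔU = cos φ cos λ·ΔX + cos φ sin λ·ΔY + sin φ·ΔZ = (0.777636)(0.741204)(-401.8) + (0.777636)(0.671280)(-102.9) + (-0.628715)(-0.4) = -285.06 m.

ΔU = -285.1 m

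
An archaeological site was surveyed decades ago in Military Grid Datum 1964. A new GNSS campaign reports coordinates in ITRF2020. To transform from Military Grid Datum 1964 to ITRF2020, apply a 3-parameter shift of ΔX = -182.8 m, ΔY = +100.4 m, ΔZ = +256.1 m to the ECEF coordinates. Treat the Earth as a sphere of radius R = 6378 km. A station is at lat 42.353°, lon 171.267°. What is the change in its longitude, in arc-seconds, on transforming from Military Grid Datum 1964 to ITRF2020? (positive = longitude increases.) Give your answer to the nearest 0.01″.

Δλ = -3.13″

sin φ = 0.673696, cos φ = 0.739008, sin λ = 0.151830, cos λ = -0.988407.
East component: ΔE = −sin λ·ΔX + cos λ·ΔY = −(0.151830)(-182.8) + (-0.988407)(100.4) = -71.48 m.
1° of latitude spans πR/180 = 111317 m; at latitude φ, 1° of longitude spans that × cos φ = 82264.3 m, so Δλ = -71.48 / 82264.3 × 3600 = -3.128″.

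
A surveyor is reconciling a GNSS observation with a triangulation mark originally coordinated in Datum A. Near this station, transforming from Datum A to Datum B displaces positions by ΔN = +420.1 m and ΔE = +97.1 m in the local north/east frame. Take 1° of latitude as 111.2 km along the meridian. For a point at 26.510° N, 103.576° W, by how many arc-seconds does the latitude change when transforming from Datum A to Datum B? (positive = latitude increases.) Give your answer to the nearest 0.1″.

Δφ = 13.6″

1° of latitude = 111.2 km, so Δφ = 420.1 / 111200 = 0.0037779° = 13.600″.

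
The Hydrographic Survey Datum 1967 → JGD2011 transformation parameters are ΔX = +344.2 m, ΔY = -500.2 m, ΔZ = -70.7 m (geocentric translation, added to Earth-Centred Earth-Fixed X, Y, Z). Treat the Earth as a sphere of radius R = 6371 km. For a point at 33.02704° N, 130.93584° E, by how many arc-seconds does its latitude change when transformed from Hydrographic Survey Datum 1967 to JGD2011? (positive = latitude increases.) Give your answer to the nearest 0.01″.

sin φ = 0.545035, cos φ = 0.838413, sin λ = 0.755444, cos λ = -0.655213.
North component: ΔN = −sin φ cos λ·ΔX − sin φ sin λ·ΔY + cos φ·ΔZ = −(0.545035)(-0.655213)(344.2) − (0.545035)(0.755444)(-500.2) + (0.838413)(-70.7) = 269.60 m.
1° of latitude spans πR/180 = 111195 m, so Δφ = 269.60 / 111195 × 3600 = 8.728″.

Δφ = 8.73″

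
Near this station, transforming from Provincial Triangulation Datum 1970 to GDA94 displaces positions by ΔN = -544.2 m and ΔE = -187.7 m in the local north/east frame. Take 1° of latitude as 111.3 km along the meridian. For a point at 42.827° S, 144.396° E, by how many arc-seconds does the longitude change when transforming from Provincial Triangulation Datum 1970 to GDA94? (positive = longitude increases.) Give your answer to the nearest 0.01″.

Δλ = -8.28″

At latitude -42.827°, cos φ = 0.733410.
1° of longitude at this latitude = 111.3 × cos φ = 81.63 km, so Δλ = -187.7 / 81628.5 = -0.0022994° = -8.278″.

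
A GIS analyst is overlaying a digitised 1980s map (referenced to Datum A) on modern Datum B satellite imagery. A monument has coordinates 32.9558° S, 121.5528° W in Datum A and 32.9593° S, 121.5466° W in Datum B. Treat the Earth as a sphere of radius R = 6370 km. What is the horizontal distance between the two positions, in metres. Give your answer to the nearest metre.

Δφ = -32.9593° − -32.9558° = -0.0035°; Δλ = -121.5466° − -121.5528° = +0.0062°.
1° along a meridian = πR/180 = 111177 m.
ΔN = Δφ × 111177 = -389.1 m; ΔE = Δλ × 111177 × cos(-32.9558°) = +0.0062 × 111177 × 0.839090 = 578.4 m.
Distance = √(ΔE² + ΔN²) = √(578.4² + (-389.1)²) = 697.1 m.

697 m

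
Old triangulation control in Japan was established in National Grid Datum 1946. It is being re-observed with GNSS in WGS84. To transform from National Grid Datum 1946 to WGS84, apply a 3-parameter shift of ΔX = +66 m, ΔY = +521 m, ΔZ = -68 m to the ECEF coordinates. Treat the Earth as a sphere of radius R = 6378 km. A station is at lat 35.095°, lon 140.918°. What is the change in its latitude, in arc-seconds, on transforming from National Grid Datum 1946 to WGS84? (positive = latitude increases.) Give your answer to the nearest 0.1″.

sin φ = 0.574934, cos φ = 0.818200, sin λ = 0.630432, cos λ = -0.776245.
North component: ΔN = −sin φ cos λ·ΔX − sin φ sin λ·ΔY + cos φ·ΔZ = −(0.574934)(-0.776245)(66) − (0.574934)(0.630432)(521) + (0.818200)(-68) = -215.02 m.
1° of latitude spans πR/180 = 111317 m, so Δφ = -215.02 / 111317 × 3600 = -6.954″.

Δφ = -7.0″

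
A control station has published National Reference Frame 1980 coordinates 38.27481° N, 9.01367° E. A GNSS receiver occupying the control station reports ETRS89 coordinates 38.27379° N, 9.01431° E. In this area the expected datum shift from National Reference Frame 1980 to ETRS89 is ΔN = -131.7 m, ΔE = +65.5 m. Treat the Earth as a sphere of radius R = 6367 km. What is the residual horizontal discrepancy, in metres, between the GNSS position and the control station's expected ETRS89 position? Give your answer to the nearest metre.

Observed coordinate differences: Δφ = -0.00102°, Δλ = +0.00064°.
Converting to metres (1° lat = 111125 m, cos φ = 0.785049): observed ΔN = -113.3 m, observed ΔE = 55.8 m.
Subtracting the expected shift leaves a residual of -113.3 − (-131.7) = 18.4 m north and 55.8 − (65.5) = -9.7 m east.
Residual distance = √(18.4² + (-9.7)²) = 20.7 m.

21 m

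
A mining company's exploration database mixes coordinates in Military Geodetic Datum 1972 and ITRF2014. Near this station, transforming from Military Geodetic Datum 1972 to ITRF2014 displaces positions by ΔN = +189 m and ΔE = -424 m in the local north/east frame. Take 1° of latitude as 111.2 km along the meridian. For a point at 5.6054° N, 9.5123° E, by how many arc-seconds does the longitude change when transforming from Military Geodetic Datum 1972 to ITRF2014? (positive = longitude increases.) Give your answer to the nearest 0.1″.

At latitude 5.6054°, cos φ = 0.995218.
1° of longitude at this latitude = 111.2 × cos φ = 110.67 km, so Δλ = -424.0 / 110668.3 = -0.0038313° = -13.793″.

Δλ = -13.8″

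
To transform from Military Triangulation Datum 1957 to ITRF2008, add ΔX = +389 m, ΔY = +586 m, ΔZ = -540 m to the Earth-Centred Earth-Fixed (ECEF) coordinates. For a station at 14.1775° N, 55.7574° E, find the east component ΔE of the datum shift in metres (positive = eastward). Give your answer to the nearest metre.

At φ = 14.1775°, λ = 55.7574°: sin φ = 0.244927, cos φ = 0.969542, sin λ = 0.826662, cos λ = 0.562698.
ΔE = −sin λ·ΔX + cos λ·ΔY = −(0.826662)·(389) + (0.562698)·(586) = 8.17 m.

ΔE = 8 m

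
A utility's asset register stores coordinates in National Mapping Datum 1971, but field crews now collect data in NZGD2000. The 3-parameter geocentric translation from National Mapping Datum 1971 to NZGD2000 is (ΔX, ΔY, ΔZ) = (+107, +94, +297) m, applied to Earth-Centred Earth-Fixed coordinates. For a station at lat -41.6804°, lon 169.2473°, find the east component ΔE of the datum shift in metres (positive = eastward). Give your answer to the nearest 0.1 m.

ΔE = -112.3 m

The local east axis at (φ, λ) is (−sin λ, cos λ, 0), so ΔE = −sin(169.2473°)·107 + cos(169.2473°)·94 = -112.31 m.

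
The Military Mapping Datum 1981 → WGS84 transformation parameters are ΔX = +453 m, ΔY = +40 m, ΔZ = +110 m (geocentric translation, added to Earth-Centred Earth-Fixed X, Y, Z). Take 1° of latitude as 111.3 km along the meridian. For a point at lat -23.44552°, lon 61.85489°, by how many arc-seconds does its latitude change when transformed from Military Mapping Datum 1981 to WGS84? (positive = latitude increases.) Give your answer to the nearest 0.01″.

Δφ = 6.47″

sin φ = -0.397877, cos φ = 0.917439, sin λ = 0.881756, cos λ = 0.471706.
North component: ΔN = −sin φ cos λ·ΔX − sin φ sin λ·ΔY + cos φ·ΔZ = −(-0.397877)(0.471706)(453) − (-0.397877)(0.881756)(40) + (0.917439)(110) = 199.97 m.
1° of latitude spans 111300 m, so Δφ = 199.97 / 111300 × 3600 = 6.468″.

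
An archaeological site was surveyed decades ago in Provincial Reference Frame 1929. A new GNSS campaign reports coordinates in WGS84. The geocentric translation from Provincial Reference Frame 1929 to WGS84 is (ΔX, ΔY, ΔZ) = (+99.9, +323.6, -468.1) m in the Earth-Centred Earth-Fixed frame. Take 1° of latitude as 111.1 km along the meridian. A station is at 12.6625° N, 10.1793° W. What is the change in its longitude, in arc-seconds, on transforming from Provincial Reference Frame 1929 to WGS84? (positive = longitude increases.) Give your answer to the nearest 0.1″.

Δλ = 11.2″

sin φ = 0.219208, cos φ = 0.975678, sin λ = -0.176729, cos λ = 0.984260.
East component: ΔE = −sin λ·ΔX + cos λ·ΔY = −(-0.176729)(99.9) + (0.984260)(323.6) = 336.16 m.
1° of latitude spans 111100 m; at latitude φ, 1° of longitude spans that × cos φ = 108397.9 m, so Δλ = 336.16 / 108397.9 × 3600 = 11.164″.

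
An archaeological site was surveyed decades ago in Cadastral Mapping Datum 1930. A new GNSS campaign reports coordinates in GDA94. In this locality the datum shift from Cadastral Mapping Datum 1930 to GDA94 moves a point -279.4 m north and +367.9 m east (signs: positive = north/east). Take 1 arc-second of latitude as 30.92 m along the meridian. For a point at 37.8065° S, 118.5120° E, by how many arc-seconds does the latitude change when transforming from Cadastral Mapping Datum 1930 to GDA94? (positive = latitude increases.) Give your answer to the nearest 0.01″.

Δφ = -9.04″

1″ of latitude = 30.92 m, so Δφ = -279.4 / 30.92 = -9.036″.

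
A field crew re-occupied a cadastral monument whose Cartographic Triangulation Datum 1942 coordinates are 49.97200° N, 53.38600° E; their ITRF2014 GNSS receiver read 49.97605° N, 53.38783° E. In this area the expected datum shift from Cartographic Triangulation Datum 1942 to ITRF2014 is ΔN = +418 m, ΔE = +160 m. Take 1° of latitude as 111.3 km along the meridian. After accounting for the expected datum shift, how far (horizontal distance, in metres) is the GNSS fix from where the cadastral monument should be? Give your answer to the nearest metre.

Observed coordinate differences: Δφ = +0.00405°, Δλ = +0.00183°.
Converting to metres (1° lat = 111300 m, cos φ = 0.643162): observed ΔN = 450.8 m, observed ΔE = 131.0 m.
Subtracting the expected shift leaves a residual of 450.8 − (418) = 32.8 m north and 131.0 − (160) = -29.0 m east.
Residual distance = √(32.8² + (-29.0)²) = 43.8 m.

44 m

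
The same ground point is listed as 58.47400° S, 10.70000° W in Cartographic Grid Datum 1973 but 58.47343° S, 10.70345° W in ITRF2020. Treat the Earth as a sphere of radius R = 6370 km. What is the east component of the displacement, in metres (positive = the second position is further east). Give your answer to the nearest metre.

ΔE = -201 m

Δφ = -58.47343° − -58.47400° = +0.00057°; Δλ = -10.70345° − -10.70000° = -0.00345°.
1° along a meridian = πR/180 = 111177 m.
ΔN = Δφ × 111177 = 63.4 m; ΔE = Δλ × 111177 × cos(-58.47400°) = -0.00345 × 111177 × 0.522885 = -200.6 m.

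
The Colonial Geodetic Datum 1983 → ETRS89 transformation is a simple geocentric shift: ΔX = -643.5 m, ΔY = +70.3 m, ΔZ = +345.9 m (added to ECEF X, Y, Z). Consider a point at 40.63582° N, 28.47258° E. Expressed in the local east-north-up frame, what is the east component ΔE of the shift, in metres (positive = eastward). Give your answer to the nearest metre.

The local east axis at (φ, λ) is (−sin λ, cos λ, 0), so ΔE = −sin(28.47258°)·(-643.5) + cos(28.47258°)·70.3 = 368.58 m.

ΔE = 369 m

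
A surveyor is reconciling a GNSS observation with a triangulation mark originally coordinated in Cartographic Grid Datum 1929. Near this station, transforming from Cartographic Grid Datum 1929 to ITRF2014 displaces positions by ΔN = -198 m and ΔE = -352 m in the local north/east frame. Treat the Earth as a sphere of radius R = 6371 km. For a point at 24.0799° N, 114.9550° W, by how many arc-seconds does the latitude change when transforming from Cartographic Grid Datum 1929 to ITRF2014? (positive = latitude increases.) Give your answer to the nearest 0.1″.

Δφ = -6.4″

On a sphere of radius R, 1 rad of latitude = R, so Δφ = ΔN / R = -198.0 / 6371000 = -3.1078e-05 rad = -6.410″.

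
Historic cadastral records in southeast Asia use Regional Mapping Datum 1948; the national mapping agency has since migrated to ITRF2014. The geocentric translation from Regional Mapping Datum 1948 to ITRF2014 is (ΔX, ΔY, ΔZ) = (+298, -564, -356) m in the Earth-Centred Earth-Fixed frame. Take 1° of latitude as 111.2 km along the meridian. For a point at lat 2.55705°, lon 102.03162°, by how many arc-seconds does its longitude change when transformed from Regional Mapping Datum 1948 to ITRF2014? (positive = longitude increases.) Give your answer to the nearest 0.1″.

sin φ = 0.044614, cos φ = 0.999004, sin λ = 0.978033, cos λ = -0.208451.
East component: ΔE = −sin λ·ΔX + cos λ·ΔY = −(0.978033)(298) + (-0.208451)(-564) = -173.89 m.
1° of latitude spans 111200 m; at latitude φ, 1° of longitude spans that × cos φ = 111089.3 m, so Δλ = -173.89 / 111089.3 × 3600 = -5.635″.

Δλ = -5.6″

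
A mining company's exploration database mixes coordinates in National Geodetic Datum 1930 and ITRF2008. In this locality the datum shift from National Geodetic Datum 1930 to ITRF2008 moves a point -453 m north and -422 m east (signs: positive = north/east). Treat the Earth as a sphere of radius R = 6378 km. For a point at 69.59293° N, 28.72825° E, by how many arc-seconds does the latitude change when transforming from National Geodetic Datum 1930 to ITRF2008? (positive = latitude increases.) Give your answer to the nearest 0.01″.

On a sphere of radius R, 1 rad of latitude = R, so Δφ = ΔN / R = -453.0 / 6378000 = -7.1025e-05 rad = -14.650″.

Δφ = -14.65″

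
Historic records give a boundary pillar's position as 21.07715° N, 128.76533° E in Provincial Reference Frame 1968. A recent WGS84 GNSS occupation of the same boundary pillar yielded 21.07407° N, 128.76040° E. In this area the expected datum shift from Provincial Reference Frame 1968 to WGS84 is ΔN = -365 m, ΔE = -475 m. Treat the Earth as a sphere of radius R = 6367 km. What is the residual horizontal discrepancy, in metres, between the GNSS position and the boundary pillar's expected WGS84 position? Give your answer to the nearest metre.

43 m

Observed coordinate differences: Δφ = -0.00308°, Δλ = -0.00493°.
Converting to metres (1° lat = 111125 m, cos φ = 0.933097): observed ΔN = -342.3 m, observed ΔE = -511.2 m.
Subtracting the expected shift leaves a residual of -342.3 − (-365) = 22.7 m north and -511.2 − (-475) = -36.2 m east.
Residual distance = √(22.7² + (-36.2)²) = 42.7 m.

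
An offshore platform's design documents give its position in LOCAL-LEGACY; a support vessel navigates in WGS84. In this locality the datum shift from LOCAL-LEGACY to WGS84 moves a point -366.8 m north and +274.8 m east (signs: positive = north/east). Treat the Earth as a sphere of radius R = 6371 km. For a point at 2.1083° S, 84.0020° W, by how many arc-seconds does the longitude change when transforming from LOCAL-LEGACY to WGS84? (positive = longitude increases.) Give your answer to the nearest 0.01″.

Δλ = 8.90″

At latitude -2.1083°, cos φ = 0.999323.
One radian of longitude at latitude φ spans R cos φ, so Δλ = ΔE / (R cos φ) = 274.8 / (6371000 × 0.999323) = 4.3162e-05 rad = 8.903″.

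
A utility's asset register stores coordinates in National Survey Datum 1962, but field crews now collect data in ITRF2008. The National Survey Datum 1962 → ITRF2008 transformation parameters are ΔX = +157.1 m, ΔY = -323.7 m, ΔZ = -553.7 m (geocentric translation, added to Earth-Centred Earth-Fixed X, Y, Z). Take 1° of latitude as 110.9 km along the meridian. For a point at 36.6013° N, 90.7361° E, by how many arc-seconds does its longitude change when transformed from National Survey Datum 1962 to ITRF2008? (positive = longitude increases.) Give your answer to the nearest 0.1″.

Δλ = -6.2″

sin φ = 0.596243, cos φ = 0.802804, sin λ = 0.999917, cos λ = -0.012847.
East component: ΔE = −sin λ·ΔX + cos λ·ΔY = −(0.999917)(157.1) + (-0.012847)(-323.7) = -152.93 m.
1° of latitude spans 110900 m; at latitude φ, 1° of longitude spans that × cos φ = 89031.0 m, so Δλ = -152.93 / 89031.0 × 3600 = -6.184″.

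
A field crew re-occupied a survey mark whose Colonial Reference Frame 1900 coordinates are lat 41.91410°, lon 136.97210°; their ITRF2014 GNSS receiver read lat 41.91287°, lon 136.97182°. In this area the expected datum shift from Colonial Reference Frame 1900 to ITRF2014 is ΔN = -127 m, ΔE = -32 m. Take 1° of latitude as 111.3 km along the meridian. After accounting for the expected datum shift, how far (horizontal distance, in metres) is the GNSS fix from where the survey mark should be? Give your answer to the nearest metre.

Observed coordinate differences: Δφ = -0.00123°, Δλ = -0.00028°.
Converting to metres (1° lat = 111300 m, cos φ = 0.744147): observed ΔN = -136.9 m, observed ΔE = -23.2 m.
Subtracting the expected shift leaves a residual of -136.9 − (-127) = -9.9 m north and -23.2 − (-32) = 8.8 m east.
Residual distance = √((-9.9)² + 8.8²) = 13.3 m.

13 m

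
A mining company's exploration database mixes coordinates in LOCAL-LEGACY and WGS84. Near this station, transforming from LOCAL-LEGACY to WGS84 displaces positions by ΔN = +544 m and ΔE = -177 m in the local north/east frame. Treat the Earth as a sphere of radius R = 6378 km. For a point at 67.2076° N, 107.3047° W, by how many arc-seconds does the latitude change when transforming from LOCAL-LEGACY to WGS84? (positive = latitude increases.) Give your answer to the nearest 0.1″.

On a sphere of radius R, 1 rad of latitude = R, so Δφ = ΔN / R = 544.0 / 6378000 = 8.5293e-05 rad = 17.593″.

Δφ = 17.6″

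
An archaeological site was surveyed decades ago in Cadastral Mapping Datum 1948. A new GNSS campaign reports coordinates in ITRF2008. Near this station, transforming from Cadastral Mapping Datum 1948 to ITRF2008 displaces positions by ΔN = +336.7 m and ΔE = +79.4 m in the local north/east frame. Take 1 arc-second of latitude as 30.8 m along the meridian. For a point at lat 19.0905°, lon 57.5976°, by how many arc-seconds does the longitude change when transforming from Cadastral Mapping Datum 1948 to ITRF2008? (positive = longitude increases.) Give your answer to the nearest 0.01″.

Δλ = 2.73″

At latitude 19.0905°, cos φ = 0.945003.
1″ of longitude at this latitude = 30.80 × cos φ = 29.1061 m, so Δλ = 79.4 / 29.1061 = 2.728″.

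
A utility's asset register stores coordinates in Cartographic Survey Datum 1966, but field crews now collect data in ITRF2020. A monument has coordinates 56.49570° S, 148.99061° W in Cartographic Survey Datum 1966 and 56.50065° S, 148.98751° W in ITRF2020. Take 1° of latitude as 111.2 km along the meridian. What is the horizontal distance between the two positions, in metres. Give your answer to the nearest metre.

582 m

Δφ = -56.50065° − -56.49570° = -0.00495°; Δλ = -148.98751° − -148.99061° = +0.00310°.
ΔN = Δφ × 111200 = -550.4 m; ΔE = Δλ × 111200 × cos(-56.49570°) = +0.00310 × 111200 × 0.552000 = 190.3 m.
Distance = √(ΔE² + ΔN²) = √(190.3² + (-550.4)²) = 582.4 m.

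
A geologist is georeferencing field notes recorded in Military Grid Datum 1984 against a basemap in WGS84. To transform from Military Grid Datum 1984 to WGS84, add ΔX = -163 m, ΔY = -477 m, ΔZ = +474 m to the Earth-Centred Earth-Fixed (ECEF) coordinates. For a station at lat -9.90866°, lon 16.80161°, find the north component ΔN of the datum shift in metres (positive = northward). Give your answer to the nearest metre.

ΔN = 416 m

The local north axis is (−sin φ cos λ, −sin φ sin λ, cos φ), giving ΔN = -26.851 − 23.726 + 466.929 = 416.35 m.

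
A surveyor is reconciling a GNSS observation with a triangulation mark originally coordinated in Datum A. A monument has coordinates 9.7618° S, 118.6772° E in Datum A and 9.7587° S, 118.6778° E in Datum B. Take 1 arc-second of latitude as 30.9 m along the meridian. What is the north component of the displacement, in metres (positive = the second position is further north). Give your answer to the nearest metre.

ΔN = 345 m

Δφ = -9.7587° − -9.7618° = +0.0031°; Δλ = 118.6778° − 118.6772° = +0.0006°.
1° of latitude = 3600 × 30.90 = 111240 m.
ΔN = Δφ × 111240 = 344.8 m; ΔE = Δλ × 111240 × cos(-9.7618°) = +0.0006 × 111240 × 0.985521 = 65.8 m.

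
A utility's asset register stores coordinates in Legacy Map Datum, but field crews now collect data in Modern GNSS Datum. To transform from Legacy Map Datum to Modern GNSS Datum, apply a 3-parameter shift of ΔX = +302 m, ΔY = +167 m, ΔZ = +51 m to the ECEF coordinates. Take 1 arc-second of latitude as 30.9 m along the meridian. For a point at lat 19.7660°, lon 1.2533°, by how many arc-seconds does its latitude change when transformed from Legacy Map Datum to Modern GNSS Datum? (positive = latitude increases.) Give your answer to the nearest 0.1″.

sin φ = 0.338180, cos φ = 0.941082, sin λ = 0.021872, cos λ = 0.999761.
North component: ΔN = −sin φ cos λ·ΔX − sin φ sin λ·ΔY + cos φ·ΔZ = −(0.338180)(0.999761)(302) − (0.338180)(0.021872)(167) + (0.941082)(51) = -55.35 m.
1° of latitude spans 3600 × 30.90 = 111240 m, so Δφ = -55.35 / 111240 × 3600 = -1.791″.

Δφ = -1.8″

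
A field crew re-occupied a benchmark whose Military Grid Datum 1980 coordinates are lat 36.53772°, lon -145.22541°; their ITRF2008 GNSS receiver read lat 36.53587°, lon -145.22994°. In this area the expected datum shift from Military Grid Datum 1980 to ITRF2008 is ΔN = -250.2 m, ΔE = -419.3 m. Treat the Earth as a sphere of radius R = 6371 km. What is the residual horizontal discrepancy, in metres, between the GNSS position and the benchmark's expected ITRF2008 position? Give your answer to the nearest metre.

Observed coordinate differences: Δφ = -0.00185°, Δλ = -0.00453°.
Converting to metres (1° lat = 111195 m, cos φ = 0.803465): observed ΔN = -205.7 m, observed ΔE = -404.7 m.
Subtracting the expected shift leaves a residual of -205.7 − (-250.2) = 44.5 m north and -404.7 − (-419.3) = 14.6 m east.
Residual distance = √(44.5² + 14.6²) = 46.8 m.

47 m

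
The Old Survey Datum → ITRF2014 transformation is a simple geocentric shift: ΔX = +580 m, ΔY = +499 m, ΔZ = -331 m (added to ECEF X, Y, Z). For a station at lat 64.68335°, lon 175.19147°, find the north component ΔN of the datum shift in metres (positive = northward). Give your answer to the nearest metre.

ΔN = 343 m

The local north axis is (−sin φ cos λ, −sin φ sin λ, cos φ), giving ΔN = 522.451 − 37.812 − 141.542 = 343.10 m.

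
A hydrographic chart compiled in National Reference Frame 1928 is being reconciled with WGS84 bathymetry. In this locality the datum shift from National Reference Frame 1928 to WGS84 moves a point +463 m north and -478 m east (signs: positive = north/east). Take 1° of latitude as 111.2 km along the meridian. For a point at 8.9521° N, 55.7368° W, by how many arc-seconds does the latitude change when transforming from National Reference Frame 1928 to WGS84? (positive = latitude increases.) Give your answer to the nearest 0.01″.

1° of latitude = 111.2 km, so Δφ = 463.0 / 111200 = 0.0041637° = 14.989″.

Δφ = 14.99″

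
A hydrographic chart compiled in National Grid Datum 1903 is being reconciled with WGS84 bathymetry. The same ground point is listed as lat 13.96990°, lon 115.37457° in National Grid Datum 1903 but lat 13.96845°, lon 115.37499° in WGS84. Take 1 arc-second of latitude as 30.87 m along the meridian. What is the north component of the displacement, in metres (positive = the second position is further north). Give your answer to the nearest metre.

ΔN = -161 m

Δφ = 13.96845° − 13.96990° = -0.00145°; Δλ = 115.37499° − 115.37457° = +0.00042°.
1° of latitude = 3600 × 30.87 = 111132 m.
ΔN = Δφ × 111132 = -161.1 m; ΔE = Δλ × 111132 × cos(13.96990°) = +0.00042 × 111132 × 0.970423 = 45.3 m.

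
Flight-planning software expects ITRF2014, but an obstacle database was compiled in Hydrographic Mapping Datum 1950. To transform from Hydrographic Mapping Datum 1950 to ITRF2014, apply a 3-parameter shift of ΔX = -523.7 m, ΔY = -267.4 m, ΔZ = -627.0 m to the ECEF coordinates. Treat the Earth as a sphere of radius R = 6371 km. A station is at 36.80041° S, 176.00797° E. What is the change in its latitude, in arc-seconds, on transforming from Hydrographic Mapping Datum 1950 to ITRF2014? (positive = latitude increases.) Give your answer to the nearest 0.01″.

sin φ = -0.599029, cos φ = 0.800727, sin λ = 0.069618, cos λ = -0.997574.
North component: ΔN = −sin φ cos λ·ΔX − sin φ sin λ·ΔY + cos φ·ΔZ = −(-0.599029)(-0.997574)(-523.7) − (-0.599029)(0.069618)(-267.4) + (0.800727)(-627.0) = -200.26 m.
1° of latitude spans πR/180 = 111195 m, so Δφ = -200.26 / 111195 × 3600 = -6.483″.

Δφ = -6.48″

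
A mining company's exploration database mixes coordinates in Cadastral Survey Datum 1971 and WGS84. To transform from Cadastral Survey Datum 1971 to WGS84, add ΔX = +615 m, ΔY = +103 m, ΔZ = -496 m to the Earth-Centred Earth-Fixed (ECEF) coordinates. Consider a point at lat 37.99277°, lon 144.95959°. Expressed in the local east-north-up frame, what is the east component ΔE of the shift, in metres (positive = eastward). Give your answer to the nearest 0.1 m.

At φ = 37.99277°, λ = 144.95959°: sin φ = 0.615562, cos φ = 0.788088, sin λ = 0.574154, cos λ = -0.818747.
ΔE = −sin λ·ΔX + cos λ·ΔY = −(0.574154)·(615) + (-0.818747)·(103) = -437.44 m.

ΔE = -437.4 m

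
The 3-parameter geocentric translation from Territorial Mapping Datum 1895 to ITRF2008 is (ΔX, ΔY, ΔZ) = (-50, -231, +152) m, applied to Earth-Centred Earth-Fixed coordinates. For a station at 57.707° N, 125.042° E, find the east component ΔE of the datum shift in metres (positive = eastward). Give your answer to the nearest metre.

The local east axis at (φ, λ) is (−sin λ, cos λ, 0), so ΔE = −sin(125.042°)·(-50) + cos(125.042°)·(-231) = 173.57 m.

ΔE = 174 m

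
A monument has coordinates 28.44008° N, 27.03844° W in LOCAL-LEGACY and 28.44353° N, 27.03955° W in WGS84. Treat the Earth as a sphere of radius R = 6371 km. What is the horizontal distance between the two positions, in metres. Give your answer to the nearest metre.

Δφ = 28.44353° − 28.44008° = +0.00345°; Δλ = -27.03955° − -27.03844° = -0.00111°.
1° along a meridian = πR/180 = 111195 m.
ΔN = Δφ × 111195 = 383.6 m; ΔE = Δλ × 111195 × cos(28.44008°) = -0.00111 × 111195 × 0.879316 = -108.5 m.
Distance = √(ΔE² + ΔN²) = √((-108.5)² + 383.6²) = 398.7 m.

399 m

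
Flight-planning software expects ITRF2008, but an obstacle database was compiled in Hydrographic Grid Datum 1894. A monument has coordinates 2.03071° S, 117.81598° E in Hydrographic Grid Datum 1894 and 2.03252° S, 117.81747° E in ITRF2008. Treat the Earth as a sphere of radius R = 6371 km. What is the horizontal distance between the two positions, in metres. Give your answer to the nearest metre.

Δφ = -2.03252° − -2.03071° = -0.00181°; Δλ = 117.81747° − 117.81598° = +0.00149°.
1° along a meridian = πR/180 = 111195 m.
ΔN = Δφ × 111195 = -201.3 m; ΔE = Δλ × 111195 × cos(-2.03071°) = +0.00149 × 111195 × 0.999372 = 165.6 m.
Distance = √(ΔE² + ΔN²) = √(165.6² + (-201.3)²) = 260.6 m.

261 m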